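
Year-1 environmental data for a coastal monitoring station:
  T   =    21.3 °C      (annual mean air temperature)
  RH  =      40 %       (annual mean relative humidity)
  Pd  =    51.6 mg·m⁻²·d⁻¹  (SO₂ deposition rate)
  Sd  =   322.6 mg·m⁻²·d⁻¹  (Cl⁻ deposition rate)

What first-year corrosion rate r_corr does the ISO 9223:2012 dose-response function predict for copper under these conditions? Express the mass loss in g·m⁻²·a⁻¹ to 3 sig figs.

copper: temperature factor f = -0.080·(11.3) = -0.9040
  SO₂ term: 0.0053·51.6^0.26·exp(0.059·40-0.9040) = 0.06337
  Sd branch = 0.01025·Sd^0.27·e^(0.036·RH+0.049·T) = 0.5844 μm/a
  r_corr = 0.06337 + 0.5844 = 0.6478 μm/a
Convert to mass loss: 0.6478 μm/a × 8.96 g/cm³ = 5.804 g·m⁻²·a⁻¹

r_corr = 5.80 g·m⁻²·a⁻¹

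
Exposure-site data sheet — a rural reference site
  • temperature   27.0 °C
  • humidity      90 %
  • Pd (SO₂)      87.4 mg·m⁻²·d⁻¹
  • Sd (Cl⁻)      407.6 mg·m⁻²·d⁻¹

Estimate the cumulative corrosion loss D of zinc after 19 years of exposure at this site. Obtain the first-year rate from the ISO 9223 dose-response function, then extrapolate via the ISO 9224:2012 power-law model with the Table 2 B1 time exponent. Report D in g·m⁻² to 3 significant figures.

D(19) = 994 g·m⁻²

zinc: temperature factor f = -0.071·(17.0) = -1.2070
  SO₂ term: 0.0129·87.4^0.44·exp(0.046·90-1.2070) = 1.732
  Sd branch = 0.0175·Sd^0.57·e^(0.008·RH+0.085·T) = 10.97 μm/a
  sum: 1.732 + 10.97 → r_corr = 12.7 μm/a
ISO 9224: D(t) = r_corr · t^b with b = 0.813 (zinc, B1)
  D(19) = 12.7 × 19^0.813 = 12.7 × 10.96 = 139.2 μm
  Mass loss = 139.2 μm × 7.14 g/cm³ = 993.7 g·m⁻²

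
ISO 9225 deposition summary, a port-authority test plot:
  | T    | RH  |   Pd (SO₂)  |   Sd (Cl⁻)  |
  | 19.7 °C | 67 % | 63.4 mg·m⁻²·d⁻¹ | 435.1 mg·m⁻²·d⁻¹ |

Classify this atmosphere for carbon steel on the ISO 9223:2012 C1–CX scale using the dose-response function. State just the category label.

C5

carbon steel: f(T) = -0.054·(T−10) [T>10 °C] = -0.5238
  Pd branch = 1.77·Pd^0.52·e^(0.02·RH+f) = 34.64 μm/a
  Cl⁻ term: 0.102·435.1^0.62·exp(0.033·67+0.04·19.7) = 88.51
  r_corr = 34.64 + 88.51 = 123.1 μm/a
Category bounds: 80…200 μm/a bracket r_corr ⇒ C5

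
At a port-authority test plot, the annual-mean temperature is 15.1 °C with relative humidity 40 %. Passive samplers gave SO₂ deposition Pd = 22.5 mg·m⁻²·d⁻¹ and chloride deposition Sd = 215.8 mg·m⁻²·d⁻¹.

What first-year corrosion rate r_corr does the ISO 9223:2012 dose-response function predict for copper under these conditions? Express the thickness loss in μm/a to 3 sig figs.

r_corr = 0.471 μm/a

copper: f(T) = -0.080·(T−10) [T>10 °C] = -0.4080
  SO₂ term: 0.0053·22.5^0.26·exp(0.059·40-0.4080) = 0.08387
  Cl⁻ term: 0.01025·215.8^0.27·exp(0.036·40+0.049·15.1) = 0.3869
  sum: 0.08387 + 0.3869 → r_corr = 0.4708 μm/a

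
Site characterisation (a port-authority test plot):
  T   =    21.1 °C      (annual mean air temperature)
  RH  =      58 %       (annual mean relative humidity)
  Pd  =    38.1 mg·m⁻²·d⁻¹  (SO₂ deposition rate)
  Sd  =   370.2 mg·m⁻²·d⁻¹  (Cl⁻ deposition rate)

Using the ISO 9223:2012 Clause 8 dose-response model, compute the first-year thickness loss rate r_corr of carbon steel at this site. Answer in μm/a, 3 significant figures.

carbon steel: T>10 °C ⇒ hinge -0.054·(21.1−10) = -0.5994
  SO₂ term: 1.77·38.1^0.52·exp(0.02·58-0.5994) = 20.58
  Cl⁻ term: 0.102·370.2^0.62·exp(0.033·58+0.04·21.1) = 62.92
  sum: 20.58 + 62.92 → r_corr = 83.51 μm/a

r_corr = 83.5 μm/a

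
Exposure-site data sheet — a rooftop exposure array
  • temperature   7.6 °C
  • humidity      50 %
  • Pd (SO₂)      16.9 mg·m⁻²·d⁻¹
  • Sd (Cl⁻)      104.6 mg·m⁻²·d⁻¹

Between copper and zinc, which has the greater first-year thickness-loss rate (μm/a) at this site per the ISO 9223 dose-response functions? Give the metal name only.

zinc

copper: temperature factor f = +0.126·(-2.4) = -0.3024
  Pd branch = 0.0053·Pd^0.26·e^(0.059·RH+f) = 0.1561 μm/a
  Sd branch = 0.01025·Sd^0.27·e^(0.036·RH+0.049·T) = 0.3158 μm/a
  sum: 0.1561 + 0.3158 → r_corr = 0.4719 μm/a
zinc: T≤10 °C ⇒ hinge +0.038·(7.6−10) = -0.0912
  Pd branch = 0.0129·Pd^0.44·e^(0.046·RH+f) = 0.4075 μm/a
  Cl⁻ term: 0.0175·104.6^0.57·exp(0.008·50+0.085·7.6) = 0.7054
  sum: 0.4075 + 0.7054 → r_corr = 1.113 μm/a
Ordering by μm/a: zinc (1.11) > copper (0.472)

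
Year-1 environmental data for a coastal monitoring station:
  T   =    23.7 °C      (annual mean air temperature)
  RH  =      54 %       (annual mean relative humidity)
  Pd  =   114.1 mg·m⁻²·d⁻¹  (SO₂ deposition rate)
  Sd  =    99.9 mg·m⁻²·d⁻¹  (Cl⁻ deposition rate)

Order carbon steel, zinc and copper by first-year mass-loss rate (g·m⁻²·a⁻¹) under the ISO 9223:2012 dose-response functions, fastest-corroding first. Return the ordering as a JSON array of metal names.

carbon steel: T>10 °C ⇒ hinge -0.054·(23.7−10) = -0.7398
  SO₂ term: 1.77·114.1^0.52·exp(0.02·54-0.7398) = 29.21
  Sd branch = 0.102·Sd^0.62·e^(0.033·RH+0.04·T) = 27.16 μm/a
  r_corr = 29.21 + 27.16 = 56.37 μm/a
  mass loss = 56.37 μm/a × 7.85 g/cm³ = 442.5 g·m⁻²·a⁻¹
zinc: T>10 °C ⇒ hinge -0.071·(23.7−10) = -0.9727
  SO₂ term: 0.0129·114.1^0.44·exp(0.046·54-0.9727) = 0.4701
  Cl⁻ term: 0.0175·99.9^0.57·exp(0.008·54+0.085·23.7) = 2.788
  r_corr = 0.4701 + 2.788 = 3.258 μm/a
  mass loss = 3.258 μm/a × 7.14 g/cm³ = 23.26 g·m⁻²·a⁻¹
copper: f(T) = -0.080·(T−10) [T>10 °C] = -1.0960
  SO₂ term: 0.0053·114.1^0.26·exp(0.059·54-1.0960) = 0.1468
  Cl⁻ term: 0.01025·99.9^0.27·exp(0.036·54+0.049·23.7) = 0.7929
  sum: 0.1468 + 0.7929 → r_corr = 0.9397 μm/a
  mass loss = 0.9397 μm/a × 8.96 g/cm³ = 8.42 g·m⁻²·a⁻¹
Ordering by g·m⁻²·a⁻¹: carbon steel (443) > zinc (23.3) > copper (8.42)

["carbon steel", "zinc", "copper"]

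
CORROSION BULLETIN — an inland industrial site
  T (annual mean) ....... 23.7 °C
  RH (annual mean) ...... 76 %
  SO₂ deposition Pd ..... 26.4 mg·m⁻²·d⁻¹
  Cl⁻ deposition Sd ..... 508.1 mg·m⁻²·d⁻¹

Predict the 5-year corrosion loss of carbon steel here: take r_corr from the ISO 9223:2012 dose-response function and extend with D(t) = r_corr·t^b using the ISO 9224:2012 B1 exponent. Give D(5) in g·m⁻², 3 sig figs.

D(5) = 3.19e+03 g·m⁻²

carbon steel: f(T) = -0.054·(T−10) [T>10 °C] = -0.7398
  Pd branch = 1.77·Pd^0.52·e^(0.02·RH+f) = 21.19 μm/a
  Sd branch = 0.102·Sd^0.62·e^(0.033·RH+0.04·T) = 153.9 μm/a
  r_corr = 21.19 + 153.9 = 175.1 μm/a
ISO 9224: D(t) = r_corr · t^b with b = 0.523 (carbon steel, B1)
  D(5) = 175.1 × 5^0.523 = 175.1 × 2.32 = 406.2 μm
  Mass loss = 406.2 μm × 7.85 g/cm³ = 3189 g·m⁻²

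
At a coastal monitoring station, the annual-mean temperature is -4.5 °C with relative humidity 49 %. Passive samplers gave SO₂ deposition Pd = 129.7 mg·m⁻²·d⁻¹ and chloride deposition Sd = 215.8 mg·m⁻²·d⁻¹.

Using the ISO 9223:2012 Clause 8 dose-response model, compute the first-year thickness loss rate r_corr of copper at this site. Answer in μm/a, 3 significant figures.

r_corr = 0.259 μm/a

copper: T≤10 °C ⇒ hinge +0.126·(-4.5−10) = -1.8270
  Pd branch = 0.0053·Pd^0.26·e^(0.059·RH+f) = 0.05442 μm/a
  Sd branch = 0.01025·Sd^0.27·e^(0.036·RH+0.049·T) = 0.2048 μm/a
  sum: 0.05442 + 0.2048 → r_corr = 0.2592 μm/a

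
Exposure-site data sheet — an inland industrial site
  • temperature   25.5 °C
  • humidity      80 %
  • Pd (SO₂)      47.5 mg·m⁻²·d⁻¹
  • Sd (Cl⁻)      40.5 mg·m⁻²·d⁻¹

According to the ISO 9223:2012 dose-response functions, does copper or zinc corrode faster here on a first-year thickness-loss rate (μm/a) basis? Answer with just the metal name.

zinc

copper: temperature factor f = -0.080·(15.5) = -1.2400
  SO₂ term: 0.0053·47.5^0.26·exp(0.059·80-1.2400) = 0.4694
  Sd branch = 0.01025·Sd^0.27·e^(0.036·RH+0.049·T) = 1.73 μm/a
  sum: 0.4694 + 1.73 → r_corr = 2.2 μm/a
zinc: T>10 °C ⇒ hinge -0.071·(25.5−10) = -1.1005
  Pd branch = 0.0129·Pd^0.44·e^(0.046·RH+f) = 0.9302 μm/a
  Cl⁻ term: 0.0175·40.5^0.57·exp(0.008·80+0.085·25.5) = 2.391
  r_corr = 0.9302 + 2.391 = 3.321 μm/a
Ordering by μm/a: zinc (3.32) > copper (2.2)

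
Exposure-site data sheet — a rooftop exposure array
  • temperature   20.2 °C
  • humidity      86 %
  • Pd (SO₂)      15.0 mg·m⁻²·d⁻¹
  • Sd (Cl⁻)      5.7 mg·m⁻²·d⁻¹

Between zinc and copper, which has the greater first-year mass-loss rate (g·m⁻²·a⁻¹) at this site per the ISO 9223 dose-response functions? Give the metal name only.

copper

zinc: temperature factor f = -0.071·(10.2) = -0.7242
  SO₂ term: 0.0129·15.0^0.44·exp(0.046·86-0.7242) = 1.076
  Sd branch = 0.0175·Sd^0.57·e^(0.008·RH+0.085·T) = 0.5228 μm/a
  r_corr = 1.076 + 0.5228 = 1.598 μm/a
  mass loss = 1.598 μm/a × 7.14 g/cm³ = 11.41 g·m⁻²·a⁻¹
copper: temperature factor f = -0.080·(10.2) = -0.8160
  Pd branch = 0.0053·Pd^0.26·e^(0.059·RH+f) = 0.7573 μm/a
  Cl⁻ term: 0.01025·5.7^0.27·exp(0.036·86+0.049·20.2) = 0.9756
  r_corr = 0.7573 + 0.9756 = 1.733 μm/a
  mass loss = 1.733 μm/a × 8.96 g/cm³ = 15.53 g·m⁻²·a⁻¹
Ordering by g·m⁻²·a⁻¹: copper (15.5) > zinc (11.4)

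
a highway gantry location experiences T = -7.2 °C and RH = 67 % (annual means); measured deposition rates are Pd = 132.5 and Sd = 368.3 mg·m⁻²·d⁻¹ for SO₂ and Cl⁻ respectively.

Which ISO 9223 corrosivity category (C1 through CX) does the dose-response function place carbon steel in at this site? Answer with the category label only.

carbon steel: temperature factor f = +0.150·(-17.2) = -2.5800
  SO₂ term: 1.77·132.5^0.52·exp(0.02·67-2.5800) = 6.501
  Sd branch = 0.102·Sd^0.62·e^(0.033·RH+0.04·T) = 27.21 μm/a
  r_corr = 6.501 + 27.21 = 33.72 μm/a
33.7 μm/a falls in (25, 50] for carbon steel → category C3

C3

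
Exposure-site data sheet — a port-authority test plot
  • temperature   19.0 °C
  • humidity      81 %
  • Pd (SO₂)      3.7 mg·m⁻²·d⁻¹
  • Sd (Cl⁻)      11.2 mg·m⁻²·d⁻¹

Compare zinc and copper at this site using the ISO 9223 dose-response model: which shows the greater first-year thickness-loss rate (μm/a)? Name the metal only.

copper

zinc: T>10 °C ⇒ hinge -0.071·(19.0−10) = -0.6390
  sulphur-dioxide contribution → 0.5026 μm/a
  chloride contribution → 0.6667 μm/a
  total first-year rate 1.169 μm/a
copper: f(T) = -0.080·(T−10) [T>10 °C] = -0.7200
  sulphur-dioxide contribution → 0.4313 μm/a
  chloride contribution → 0.922 μm/a
  total first-year rate 1.353 μm/a
Ordering by μm/a: copper (1.35) > zinc (1.17)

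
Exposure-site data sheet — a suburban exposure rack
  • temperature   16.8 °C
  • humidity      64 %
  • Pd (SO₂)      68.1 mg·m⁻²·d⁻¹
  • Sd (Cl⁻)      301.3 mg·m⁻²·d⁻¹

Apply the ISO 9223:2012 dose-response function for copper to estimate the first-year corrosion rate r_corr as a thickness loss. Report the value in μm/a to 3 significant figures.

r_corr = 1.49 μm/a

copper: f(T) = -0.080·(T−10) [T>10 °C] = -0.5440
  Pd branch = 0.0053·Pd^0.26·e^(0.059·RH+f) = 0.4023 μm/a
  Sd branch = 0.01025·Sd^0.27·e^(0.036·RH+0.049·T) = 1.092 μm/a
  r_corr = 0.4023 + 1.092 = 1.494 μm/a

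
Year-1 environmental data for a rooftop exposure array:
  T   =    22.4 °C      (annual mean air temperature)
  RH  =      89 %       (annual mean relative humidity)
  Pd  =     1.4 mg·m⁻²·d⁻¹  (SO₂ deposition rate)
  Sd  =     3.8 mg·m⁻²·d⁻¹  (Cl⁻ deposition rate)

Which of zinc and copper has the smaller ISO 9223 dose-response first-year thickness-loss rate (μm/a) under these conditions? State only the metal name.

zinc: temperature factor f = -0.071·(12.4) = -0.8804
  SO₂ term: 0.0129·1.4^0.44·exp(0.046·89-0.8804) = 0.372
  Sd branch = 0.0175·Sd^0.57·e^(0.008·RH+0.085·T) = 0.5124 μm/a
  sum: 0.372 + 0.5124 → r_corr = 0.8844 μm/a
copper: f(T) = -0.080·(T−10) [T>10 °C] = -0.9920
  Pd branch = 0.0053·Pd^0.26·e^(0.059·RH+f) = 0.4092 μm/a
  Sd branch = 0.01025·Sd^0.27·e^(0.036·RH+0.049·T) = 1.085 μm/a
  sum: 0.4092 + 1.085 → r_corr = 1.494 μm/a
Ordering by μm/a: copper (1.49) > zinc (0.884)

zinc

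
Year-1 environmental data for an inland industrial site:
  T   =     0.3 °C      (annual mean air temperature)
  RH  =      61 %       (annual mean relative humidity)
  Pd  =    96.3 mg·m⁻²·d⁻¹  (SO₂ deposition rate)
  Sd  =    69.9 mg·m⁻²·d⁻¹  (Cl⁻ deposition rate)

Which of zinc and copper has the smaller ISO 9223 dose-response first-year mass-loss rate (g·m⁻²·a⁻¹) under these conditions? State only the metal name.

zinc: f(T) = +0.038·(T−10) [T≤10 °C] = -0.3686
  SO₂ term: 0.0129·96.3^0.44·exp(0.046·61-0.3686) = 1.101
  Sd branch = 0.0175·Sd^0.57·e^(0.008·RH+0.085·T) = 0.3292 μm/a
  sum: 1.101 + 0.3292 → r_corr = 1.431 μm/a
  mass loss = 1.431 μm/a × 7.14 g/cm³ = 10.21 g·m⁻²·a⁻¹
copper: temperature factor f = +0.126·(-9.7) = -1.2222
  SO₂ term: 0.0053·96.3^0.26·exp(0.059·61-1.2222) = 0.1872
  Sd branch = 0.01025·Sd^0.27·e^(0.036·RH+0.049·T) = 0.2943 μm/a
  sum: 0.1872 + 0.2943 → r_corr = 0.4815 μm/a
  mass loss = 0.4815 μm/a × 8.96 g/cm³ = 4.314 g·m⁻²·a⁻¹
Ordering by g·m⁻²·a⁻¹: zinc (10.2) > copper (4.31)

copper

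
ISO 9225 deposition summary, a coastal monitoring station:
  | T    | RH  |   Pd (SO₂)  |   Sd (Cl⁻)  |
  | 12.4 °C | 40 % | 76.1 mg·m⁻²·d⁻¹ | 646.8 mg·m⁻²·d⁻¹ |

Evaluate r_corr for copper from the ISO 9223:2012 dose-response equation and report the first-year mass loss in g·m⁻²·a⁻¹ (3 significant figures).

r_corr = 5.37 g·m⁻²·a⁻¹

copper: f(T) = -0.080·(T−10) [T>10 °C] = -0.1920
  sulphur-dioxide contribution → 0.1429 μm/a
  chloride contribution → 0.4559 μm/a
  ⇒ r_corr(copper) = 0.5988 μm/a
Convert to mass loss: 0.5988 μm/a × 8.96 g/cm³ = 5.365 g·m⁻²·a⁻¹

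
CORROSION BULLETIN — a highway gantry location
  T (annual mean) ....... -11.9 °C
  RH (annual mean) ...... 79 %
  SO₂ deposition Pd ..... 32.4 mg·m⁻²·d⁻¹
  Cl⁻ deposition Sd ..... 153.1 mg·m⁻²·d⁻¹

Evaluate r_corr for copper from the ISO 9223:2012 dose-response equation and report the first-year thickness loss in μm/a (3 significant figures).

copper: temperature factor f = +0.126·(-21.9) = -2.7594
  Pd branch = 0.0053·Pd^0.26·e^(0.059·RH+f) = 0.08767 μm/a
  Cl⁻ term: 0.01025·153.1^0.27·exp(0.036·79+0.049·-11.9) = 0.3824
  sum: 0.08767 + 0.3824 → r_corr = 0.4701 μm/a

r_corr = 0.470 μm/a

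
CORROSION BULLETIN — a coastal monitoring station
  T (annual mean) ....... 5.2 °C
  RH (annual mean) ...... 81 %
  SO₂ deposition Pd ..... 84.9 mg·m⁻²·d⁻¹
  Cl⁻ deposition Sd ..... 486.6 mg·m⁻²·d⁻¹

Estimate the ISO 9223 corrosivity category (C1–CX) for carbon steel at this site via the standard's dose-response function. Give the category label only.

carbon steel: f(T) = +0.150·(T−10) [T≤10 °C] = -0.7200
  Pd branch = 1.77·Pd^0.52·e^(0.02·RH+f) = 43.84 μm/a
  Cl⁻ term: 0.102·486.6^0.62·exp(0.033·81+0.04·5.2) = 84.3
  r_corr = 43.84 + 84.3 = 128.1 μm/a
Category bounds: 80…200 μm/a bracket r_corr ⇒ C5

C5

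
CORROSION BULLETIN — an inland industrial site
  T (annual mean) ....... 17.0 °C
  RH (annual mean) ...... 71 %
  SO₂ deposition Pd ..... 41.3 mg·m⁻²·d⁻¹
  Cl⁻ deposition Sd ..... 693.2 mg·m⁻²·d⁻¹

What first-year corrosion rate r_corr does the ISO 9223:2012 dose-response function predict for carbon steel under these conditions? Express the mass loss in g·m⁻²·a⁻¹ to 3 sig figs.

r_corr = 1.22e+03 g·m⁻²·a⁻¹

carbon steel: f(T) = -0.054·(T−10) [T>10 °C] = -0.3780
  Pd branch = 1.77·Pd^0.52·e^(0.02·RH+f) = 34.74 μm/a
  Sd branch = 0.102·Sd^0.62·e^(0.033·RH+0.04·T) = 121 μm/a
  r_corr = 34.74 + 121 = 155.7 μm/a
Convert to mass loss: 155.7 μm/a × 7.85 g/cm³ = 1223 g·m⁻²·a⁻¹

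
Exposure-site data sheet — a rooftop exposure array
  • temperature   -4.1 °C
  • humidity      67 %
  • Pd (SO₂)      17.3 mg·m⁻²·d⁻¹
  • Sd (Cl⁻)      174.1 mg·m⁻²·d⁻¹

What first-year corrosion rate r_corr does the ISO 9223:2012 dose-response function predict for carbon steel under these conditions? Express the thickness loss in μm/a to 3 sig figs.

carbon steel: temperature factor f = +0.150·(-14.1) = -2.1150
  SO₂ term: 1.77·17.3^0.52·exp(0.02·67-2.1150) = 3.591
  Sd branch = 0.102·Sd^0.62·e^(0.033·RH+0.04·T) = 19.36 μm/a
  r_corr = 3.591 + 19.36 = 22.95 μm/a

r_corr = 23.0 μm/a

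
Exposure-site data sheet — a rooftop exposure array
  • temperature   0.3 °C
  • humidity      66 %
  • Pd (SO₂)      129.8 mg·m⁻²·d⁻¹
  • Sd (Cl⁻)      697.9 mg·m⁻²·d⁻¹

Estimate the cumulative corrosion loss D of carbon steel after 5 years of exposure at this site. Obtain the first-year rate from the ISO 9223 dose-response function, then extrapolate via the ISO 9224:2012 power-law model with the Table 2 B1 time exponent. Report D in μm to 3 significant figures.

carbon steel: T≤10 °C ⇒ hinge +0.150·(0.3−10) = -1.4550
  SO₂ term: 1.77·129.8^0.52·exp(0.02·66-1.4550) = 19.42
  Sd branch = 0.102·Sd^0.62·e^(0.033·RH+0.04·T) = 52.83 μm/a
  sum: 19.42 + 52.83 → r_corr = 72.25 μm/a
Long-term exponent b (ISO 9224 Table 2, B1) = 0.523
  D(5) = 72.25 × 5^0.523 = 72.25 × 2.32 = 167.6 μm

D(5) = 168 μm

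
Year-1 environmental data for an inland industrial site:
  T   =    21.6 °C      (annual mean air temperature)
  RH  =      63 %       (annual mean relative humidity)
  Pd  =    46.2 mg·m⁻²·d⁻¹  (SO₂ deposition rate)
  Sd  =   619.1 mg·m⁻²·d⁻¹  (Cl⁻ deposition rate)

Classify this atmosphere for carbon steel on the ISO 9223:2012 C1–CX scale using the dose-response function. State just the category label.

carbon steel: temperature factor f = -0.054·(11.6) = -0.6264
  Pd branch = 1.77·Pd^0.52·e^(0.02·RH+f) = 24.48 μm/a
  Sd branch = 0.102·Sd^0.62·e^(0.033·RH+0.04·T) = 104.1 μm/a
  sum: 24.48 + 104.1 → r_corr = 128.6 μm/a
Category bounds: 80…200 μm/a bracket r_corr ⇒ C5

C5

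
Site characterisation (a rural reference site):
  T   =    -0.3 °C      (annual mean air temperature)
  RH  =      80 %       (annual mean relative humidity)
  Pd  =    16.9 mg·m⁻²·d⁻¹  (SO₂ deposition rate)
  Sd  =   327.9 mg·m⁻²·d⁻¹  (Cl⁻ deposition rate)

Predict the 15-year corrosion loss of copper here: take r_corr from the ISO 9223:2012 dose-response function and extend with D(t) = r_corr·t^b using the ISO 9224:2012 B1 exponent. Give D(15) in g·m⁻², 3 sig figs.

copper: temperature factor f = +0.126·(-10.3) = -1.2978
  Pd branch = 0.0053·Pd^0.26·e^(0.059·RH+f) = 0.3387 μm/a
  Sd branch = 0.01025·Sd^0.27·e^(0.036·RH+0.049·T) = 0.8597 μm/a
  sum: 0.3387 + 0.8597 → r_corr = 1.198 μm/a
Long-term exponent b (ISO 9224 Table 2, B1) = 0.667
  D(15) = 1.198 × 15^0.667 = 1.198 × 6.088 = 7.295 μm
  Mass loss = 7.295 μm × 8.96 g/cm³ = 65.37 g·m⁻²

D(15) = 65.4 g·m⁻²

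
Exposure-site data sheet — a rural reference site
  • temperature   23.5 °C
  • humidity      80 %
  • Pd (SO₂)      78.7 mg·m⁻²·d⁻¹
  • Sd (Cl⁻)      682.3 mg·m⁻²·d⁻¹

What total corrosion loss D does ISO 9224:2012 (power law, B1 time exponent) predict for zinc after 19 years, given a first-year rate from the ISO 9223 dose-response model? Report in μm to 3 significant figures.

D(19) = 125 μm

zinc: T>10 °C ⇒ hinge -0.071·(23.5−10) = -0.9585
  sulphur-dioxide contribution → 1.339 μm/a
  chloride contribution → 10.09 μm/a
  ⇒ r_corr(zinc) = 11.43 μm/a
Power-law: D(19) = r_corr · 19^0.813
  D(19) = 11.43 × 19^0.813 = 11.43 × 10.96 = 125.2 μm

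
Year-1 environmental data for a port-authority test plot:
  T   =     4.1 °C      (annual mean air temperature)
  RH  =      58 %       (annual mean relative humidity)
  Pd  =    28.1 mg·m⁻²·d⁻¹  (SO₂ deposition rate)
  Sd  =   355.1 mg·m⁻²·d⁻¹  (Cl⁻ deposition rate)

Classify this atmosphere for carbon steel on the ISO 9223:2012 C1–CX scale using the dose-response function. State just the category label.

C3

carbon steel: f(T) = +0.150·(T−10) [T≤10 °C] = -0.8850
  SO₂ term: 1.77·28.1^0.52·exp(0.02·58-0.8850) = 13.2
  Sd branch = 0.102·Sd^0.62·e^(0.033·RH+0.04·T) = 31.07 μm/a
  sum: 13.2 + 31.07 → r_corr = 44.27 μm/a
ISO 9223 Table 2 (carbon steel): 25 < 44.3 ≤ 50 μm/a ⇒ C3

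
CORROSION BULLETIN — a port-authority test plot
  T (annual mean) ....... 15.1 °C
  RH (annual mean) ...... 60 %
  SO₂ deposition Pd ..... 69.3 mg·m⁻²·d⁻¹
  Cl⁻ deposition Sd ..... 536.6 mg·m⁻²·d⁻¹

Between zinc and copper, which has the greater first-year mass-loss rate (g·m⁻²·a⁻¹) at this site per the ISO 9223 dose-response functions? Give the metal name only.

zinc

zinc: temperature factor f = -0.071·(5.1) = -0.3621
  SO₂ term: 0.0129·69.3^0.44·exp(0.046·60-0.3621) = 0.916
  Sd branch = 0.0175·Sd^0.57·e^(0.008·RH+0.085·T) = 3.671 μm/a
  r_corr = 0.916 + 3.671 = 4.587 μm/a
  mass loss = 4.587 μm/a × 7.14 g/cm³ = 32.75 g·m⁻²·a⁻¹
copper: f(T) = -0.080·(T−10) [T>10 °C] = -0.4080
  Pd branch = 0.0053·Pd^0.26·e^(0.059·RH+f) = 0.3657 μm/a
  Sd branch = 0.01025·Sd^0.27·e^(0.036·RH+0.049·T) = 1.017 μm/a
  sum: 0.3657 + 1.017 → r_corr = 1.382 μm/a
  mass loss = 1.382 μm/a × 8.96 g/cm³ = 12.38 g·m⁻²·a⁻¹
Ordering by g·m⁻²·a⁻¹: zinc (32.8) > copper (12.4)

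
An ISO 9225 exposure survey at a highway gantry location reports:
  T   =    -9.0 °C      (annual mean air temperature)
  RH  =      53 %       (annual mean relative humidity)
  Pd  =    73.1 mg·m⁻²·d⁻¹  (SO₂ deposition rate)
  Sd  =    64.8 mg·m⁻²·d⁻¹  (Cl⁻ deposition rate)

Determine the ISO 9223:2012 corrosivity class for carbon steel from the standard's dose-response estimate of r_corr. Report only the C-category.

C2

carbon steel: T≤10 °C ⇒ hinge +0.150·(-9.0−10) = -2.8500
  Pd branch = 1.77·Pd^0.52·e^(0.02·RH+f) = 2.753 μm/a
  Sd branch = 0.102·Sd^0.62·e^(0.033·RH+0.04·T) = 5.433 μm/a
  r_corr = 2.753 + 5.433 = 8.186 μm/a
Category bounds: 1.3…25 μm/a bracket r_corr ⇒ C2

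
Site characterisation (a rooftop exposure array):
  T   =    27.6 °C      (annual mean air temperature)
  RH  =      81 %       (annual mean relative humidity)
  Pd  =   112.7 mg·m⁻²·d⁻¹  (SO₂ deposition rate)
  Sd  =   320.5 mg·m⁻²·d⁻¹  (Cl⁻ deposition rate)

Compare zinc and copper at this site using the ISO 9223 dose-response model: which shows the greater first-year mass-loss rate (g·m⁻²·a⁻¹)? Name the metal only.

zinc: f(T) = -0.071·(T−10) [T>10 °C] = -1.2496
  SO₂ term: 0.0129·112.7^0.44·exp(0.046·81-1.2496) = 1.227
  Sd branch = 0.0175·Sd^0.57·e^(0.008·RH+0.085·T) = 9.368 μm/a
  sum: 1.227 + 9.368 → r_corr = 10.6 μm/a
  mass loss = 10.6 μm/a × 7.14 g/cm³ = 75.65 g·m⁻²·a⁻¹
copper: f(T) = -0.080·(T−10) [T>10 °C] = -1.4080
  Pd branch = 0.0053·Pd^0.26·e^(0.059·RH+f) = 0.527 μm/a
  Sd branch = 0.01025·Sd^0.27·e^(0.036·RH+0.049·T) = 3.476 μm/a
  sum: 0.527 + 3.476 → r_corr = 4.003 μm/a
  mass loss = 4.003 μm/a × 8.96 g/cm³ = 35.86 g·m⁻²·a⁻¹
Ordering by g·m⁻²·a⁻¹: zinc (75.6) > copper (35.9)

zinc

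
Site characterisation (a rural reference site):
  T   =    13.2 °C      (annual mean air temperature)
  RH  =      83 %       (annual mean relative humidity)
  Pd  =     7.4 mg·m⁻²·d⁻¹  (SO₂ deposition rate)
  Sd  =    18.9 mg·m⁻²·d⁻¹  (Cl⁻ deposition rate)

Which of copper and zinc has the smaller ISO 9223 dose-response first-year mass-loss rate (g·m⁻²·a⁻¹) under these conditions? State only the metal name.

copper: T>10 °C ⇒ hinge -0.080·(13.2−10) = -0.2560
  sulphur-dioxide contribution → 0.9244 μm/a
  chloride contribution → 0.8589 μm/a
  ⇒ r_corr(copper) = 1.783 μm/a
  mass loss = 1.783 μm/a × 8.96 g/cm³ = 15.98 g·m⁻²·a⁻¹
zinc: f(T) = -0.071·(T−10) [T>10 °C] = -0.2272
  sulphur-dioxide contribution → 1.129 μm/a
  chloride contribution → 0.5575 μm/a
  total first-year rate 1.686 μm/a
  mass loss = 1.686 μm/a × 7.14 g/cm³ = 12.04 g·m⁻²·a⁻¹
Ordering by g·m⁻²·a⁻¹: copper (16) > zinc (12)

zinc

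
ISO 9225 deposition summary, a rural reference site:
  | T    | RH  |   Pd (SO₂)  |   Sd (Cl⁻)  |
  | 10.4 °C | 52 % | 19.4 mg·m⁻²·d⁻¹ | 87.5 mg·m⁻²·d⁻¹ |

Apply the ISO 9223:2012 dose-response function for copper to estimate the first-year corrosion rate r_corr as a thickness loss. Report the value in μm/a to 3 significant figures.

copper: f(T) = -0.080·(T−10) [T>10 °C] = -0.0320
  Pd branch = 0.0053·Pd^0.26·e^(0.059·RH+f) = 0.2386 μm/a
  Cl⁻ term: 0.01025·87.5^0.27·exp(0.036·52+0.049·10.4) = 0.371
  sum: 0.2386 + 0.371 → r_corr = 0.6096 μm/a

r_corr = 0.610 μm/a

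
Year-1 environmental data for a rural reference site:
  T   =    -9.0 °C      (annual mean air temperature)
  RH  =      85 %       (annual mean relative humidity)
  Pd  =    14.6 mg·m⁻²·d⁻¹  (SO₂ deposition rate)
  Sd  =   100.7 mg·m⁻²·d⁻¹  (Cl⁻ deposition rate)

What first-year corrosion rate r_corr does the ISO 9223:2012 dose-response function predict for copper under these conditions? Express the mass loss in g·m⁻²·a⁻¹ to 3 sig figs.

r_corr = 5.69 g·m⁻²·a⁻¹

copper: f(T) = +0.126·(T−10) [T≤10 °C] = -2.3940
  Pd branch = 0.0053·Pd^0.26·e^(0.059·RH+f) = 0.1463 μm/a
  Sd branch = 0.01025·Sd^0.27·e^(0.036·RH+0.049·T) = 0.4886 μm/a
  r_corr = 0.1463 + 0.4886 = 0.6349 μm/a
Convert to mass loss: 0.6349 μm/a × 8.96 g/cm³ = 5.689 g·m⁻²·a⁻¹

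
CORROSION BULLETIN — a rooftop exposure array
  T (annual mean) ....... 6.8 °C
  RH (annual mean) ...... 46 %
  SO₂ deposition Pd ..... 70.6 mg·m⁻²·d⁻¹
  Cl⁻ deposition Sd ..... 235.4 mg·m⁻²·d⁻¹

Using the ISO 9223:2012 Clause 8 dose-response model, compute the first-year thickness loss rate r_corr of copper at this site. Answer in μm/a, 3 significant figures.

r_corr = 0.489 μm/a

copper: temperature factor f = +0.126·(-3.2) = -0.4032
  sulphur-dioxide contribution → 0.1616 μm/a
  chloride contribution → 0.3273 μm/a
  total first-year rate 0.489 μm/a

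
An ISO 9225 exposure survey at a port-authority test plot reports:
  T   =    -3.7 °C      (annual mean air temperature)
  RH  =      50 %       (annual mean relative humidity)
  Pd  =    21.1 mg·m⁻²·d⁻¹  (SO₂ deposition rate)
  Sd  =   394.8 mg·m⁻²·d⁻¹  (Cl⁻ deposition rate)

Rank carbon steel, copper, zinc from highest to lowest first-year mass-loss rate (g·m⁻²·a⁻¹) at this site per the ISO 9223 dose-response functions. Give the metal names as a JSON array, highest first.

carbon steel: T≤10 °C ⇒ hinge +0.150·(-3.7−10) = -2.0550
  SO₂ term: 1.77·21.1^0.52·exp(0.02·50-2.0550) = 3.009
  Sd branch = 0.102·Sd^0.62·e^(0.033·RH+0.04·T) = 18.65 μm/a
  r_corr = 3.009 + 18.65 = 21.66 μm/a
  mass loss = 21.66 μm/a × 7.85 g/cm³ = 170 g·m⁻²·a⁻¹
copper: f(T) = +0.126·(T−10) [T≤10 °C] = -1.7262
  Pd branch = 0.0053·Pd^0.26·e^(0.059·RH+f) = 0.03982 μm/a
  Cl⁻ term: 0.01025·394.8^0.27·exp(0.036·50+0.049·-3.7) = 0.2599
  r_corr = 0.03982 + 0.2599 = 0.2997 μm/a
  mass loss = 0.2997 μm/a × 8.96 g/cm³ = 2.685 g·m⁻²·a⁻¹
zinc: f(T) = +0.038·(T−10) [T≤10 °C] = -0.5206
  SO₂ term: 0.0129·21.1^0.44·exp(0.046·50-0.5206) = 0.2925
  Cl⁻ term: 0.0175·394.8^0.57·exp(0.008·50+0.085·-3.7) = 0.5756
  r_corr = 0.2925 + 0.5756 = 0.868 μm/a
  mass loss = 0.868 μm/a × 7.14 g/cm³ = 6.198 g·m⁻²·a⁻¹
Ordering by g·m⁻²·a⁻¹: carbon steel (170) > zinc (6.2) > copper (2.69)

["carbon steel", "zinc", "copper"]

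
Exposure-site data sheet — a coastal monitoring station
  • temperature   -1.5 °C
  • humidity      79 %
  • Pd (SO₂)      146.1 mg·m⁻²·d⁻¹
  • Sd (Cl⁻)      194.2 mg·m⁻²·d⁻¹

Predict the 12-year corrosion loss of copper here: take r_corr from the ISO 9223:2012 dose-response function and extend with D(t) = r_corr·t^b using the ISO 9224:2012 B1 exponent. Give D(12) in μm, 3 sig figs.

copper: f(T) = +0.126·(T−10) [T≤10 °C] = -1.4490
  sulphur-dioxide contribution → 0.4809 μm/a
  chloride contribution → 0.6788 μm/a
  total first-year rate 1.16 μm/a
Power-law: D(12) = r_corr · 12^0.667
  D(12) = 1.16 × 12^0.667 = 1.16 × 5.246 = 6.084 μm

D(12) = 6.08 μm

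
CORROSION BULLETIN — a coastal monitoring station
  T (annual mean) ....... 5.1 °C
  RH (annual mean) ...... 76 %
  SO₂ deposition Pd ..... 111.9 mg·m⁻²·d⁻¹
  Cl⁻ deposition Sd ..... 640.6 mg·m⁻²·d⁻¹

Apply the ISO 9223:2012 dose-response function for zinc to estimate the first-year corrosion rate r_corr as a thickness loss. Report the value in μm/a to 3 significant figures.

r_corr = 4.79 μm/a

zinc: temperature factor f = +0.038·(-4.9) = -0.1862
  SO₂ term: 0.0129·111.9^0.44·exp(0.046·76-0.1862) = 2.815
  Sd branch = 0.0175·Sd^0.57·e^(0.008·RH+0.085·T) = 1.973 μm/a
  r_corr = 2.815 + 1.973 = 4.788 μm/a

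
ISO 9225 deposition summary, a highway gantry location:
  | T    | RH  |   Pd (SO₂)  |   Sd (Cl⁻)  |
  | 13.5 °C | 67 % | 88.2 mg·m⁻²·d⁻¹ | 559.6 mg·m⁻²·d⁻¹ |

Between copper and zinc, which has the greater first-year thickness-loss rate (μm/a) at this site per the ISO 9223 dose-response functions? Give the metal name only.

zinc

copper: temperature factor f = -0.080·(3.5) = -0.2800
  SO₂ term: 0.0053·88.2^0.26·exp(0.059·67-0.2800) = 0.6687
  Sd branch = 0.01025·Sd^0.27·e^(0.036·RH+0.049·T) = 1.223 μm/a
  r_corr = 0.6687 + 1.223 = 1.892 μm/a
zinc: T>10 °C ⇒ hinge -0.071·(13.5−10) = -0.2485
  Pd branch = 0.0129·Pd^0.44·e^(0.046·RH+f) = 1.575 μm/a
  Sd branch = 0.0175·Sd^0.57·e^(0.008·RH+0.085·T) = 3.471 μm/a
  sum: 1.575 + 3.471 → r_corr = 5.046 μm/a
Ordering by μm/a: zinc (5.05) > copper (1.89)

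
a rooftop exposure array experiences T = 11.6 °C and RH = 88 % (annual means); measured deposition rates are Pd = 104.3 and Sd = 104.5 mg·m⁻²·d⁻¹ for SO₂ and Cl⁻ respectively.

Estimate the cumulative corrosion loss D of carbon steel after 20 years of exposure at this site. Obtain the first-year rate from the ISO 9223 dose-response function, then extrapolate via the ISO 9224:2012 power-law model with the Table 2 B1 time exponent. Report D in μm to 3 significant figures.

carbon steel: f(T) = -0.054·(T−10) [T>10 °C] = -0.0864
  SO₂ term: 1.77·104.3^0.52·exp(0.02·88-0.0864) = 105.8
  Sd branch = 0.102·Sd^0.62·e^(0.033·RH+0.04·T) = 52.86 μm/a
  r_corr = 105.8 + 52.86 = 158.6 μm/a
ISO 9224: D(t) = r_corr · t^b with b = 0.523 (carbon steel, B1)
  D(20) = 158.6 × 20^0.523 = 158.6 × 4.791 = 760 μm

D(20) = 760 μm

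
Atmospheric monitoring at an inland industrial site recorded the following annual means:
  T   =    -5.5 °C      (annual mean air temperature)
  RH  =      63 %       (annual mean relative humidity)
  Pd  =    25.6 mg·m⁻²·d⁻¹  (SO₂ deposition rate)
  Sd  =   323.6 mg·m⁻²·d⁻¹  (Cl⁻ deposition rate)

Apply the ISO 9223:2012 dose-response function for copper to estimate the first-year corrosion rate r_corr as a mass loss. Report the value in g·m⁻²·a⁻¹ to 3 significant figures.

r_corr = 3.87 g·m⁻²·a⁻¹

copper: T≤10 °C ⇒ hinge +0.126·(-5.5−10) = -1.9530
  SO₂ term: 0.0053·25.6^0.26·exp(0.059·63-1.9530) = 0.07186
  Cl⁻ term: 0.01025·323.6^0.27·exp(0.036·63+0.049·-5.5) = 0.3601
  r_corr = 0.07186 + 0.3601 = 0.4319 μm/a
Convert to mass loss: 0.4319 μm/a × 8.96 g/cm³ = 3.87 g·m⁻²·a⁻¹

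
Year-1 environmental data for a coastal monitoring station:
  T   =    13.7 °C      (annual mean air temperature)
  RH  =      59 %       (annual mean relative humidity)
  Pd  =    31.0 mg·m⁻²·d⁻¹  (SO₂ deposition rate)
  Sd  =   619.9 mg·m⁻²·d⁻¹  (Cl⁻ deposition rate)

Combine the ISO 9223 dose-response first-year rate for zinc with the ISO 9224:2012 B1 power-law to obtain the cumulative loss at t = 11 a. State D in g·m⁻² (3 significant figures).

zinc: f(T) = -0.071·(T−10) [T>10 °C] = -0.2627
  sulphur-dioxide contribution → 0.6782 μm/a
  chloride contribution → 3.511 μm/a
  ⇒ r_corr(zinc) = 4.189 μm/a
Power-law: D(11) = r_corr · 11^0.813
  D(11) = 4.189 × 11^0.813 = 4.189 × 7.025 = 29.43 μm
  Mass loss = 29.43 μm × 7.14 g/cm³ = 210.1 g·m⁻²

D(11) = 210 g·m⁻²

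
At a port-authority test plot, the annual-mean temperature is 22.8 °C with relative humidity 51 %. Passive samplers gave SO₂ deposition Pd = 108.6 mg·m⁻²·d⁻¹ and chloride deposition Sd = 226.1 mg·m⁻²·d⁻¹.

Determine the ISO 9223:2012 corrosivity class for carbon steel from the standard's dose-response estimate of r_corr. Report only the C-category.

C4

carbon steel: T>10 °C ⇒ hinge -0.054·(22.8−10) = -0.6912
  SO₂ term: 1.77·108.6^0.52·exp(0.02·51-0.6912) = 28.14
  Sd branch = 0.102·Sd^0.62·e^(0.033·RH+0.04·T) = 39.38 μm/a
  r_corr = 28.14 + 39.38 = 67.52 μm/a
Category bounds: 50…80 μm/a bracket r_corr ⇒ C4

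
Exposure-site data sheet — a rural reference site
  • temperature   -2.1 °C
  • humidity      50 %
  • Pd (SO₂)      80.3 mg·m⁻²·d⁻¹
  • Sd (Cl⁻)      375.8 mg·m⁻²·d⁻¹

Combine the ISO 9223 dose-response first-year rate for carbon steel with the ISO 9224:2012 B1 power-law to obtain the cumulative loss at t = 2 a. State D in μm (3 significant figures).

D(2) = 38.7 μm

carbon steel: f(T) = +0.150·(T−10) [T≤10 °C] = -1.8150
  sulphur-dioxide contribution → 7.664 μm/a
  chloride contribution → 19.28 μm/a
  ⇒ r_corr(carbon steel) = 26.95 μm/a
Long-term exponent b (ISO 9224 Table 2, B1) = 0.523
  D(2) = 26.95 × 2^0.523 = 26.95 × 1.437 = 38.72 μm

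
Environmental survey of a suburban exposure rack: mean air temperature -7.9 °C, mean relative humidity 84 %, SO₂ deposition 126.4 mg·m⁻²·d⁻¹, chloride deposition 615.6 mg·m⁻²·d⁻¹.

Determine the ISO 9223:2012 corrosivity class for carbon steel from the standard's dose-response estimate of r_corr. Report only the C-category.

carbon steel: temperature factor f = +0.150·(-17.9) = -2.6850
  SO₂ term: 1.77·126.4^0.52·exp(0.02·84-2.6850) = 8.024
  Cl⁻ term: 0.102·615.6^0.62·exp(0.033·84+0.04·-7.9) = 63.77
  sum: 8.024 + 63.77 → r_corr = 71.79 μm/a
ISO 9223 Table 2 (carbon steel): 50 < 71.8 ≤ 80 μm/a ⇒ C4

C4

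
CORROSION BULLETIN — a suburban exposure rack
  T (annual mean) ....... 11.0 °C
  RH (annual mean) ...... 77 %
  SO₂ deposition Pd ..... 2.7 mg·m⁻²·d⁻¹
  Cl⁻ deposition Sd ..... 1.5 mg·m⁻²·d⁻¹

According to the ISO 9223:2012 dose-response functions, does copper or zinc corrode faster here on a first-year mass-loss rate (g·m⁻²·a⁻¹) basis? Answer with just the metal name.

copper: f(T) = -0.080·(T−10) [T>10 °C] = -0.0800
  Pd branch = 0.0053·Pd^0.26·e^(0.059·RH+f) = 0.5952 μm/a
  Sd branch = 0.01025·Sd^0.27·e^(0.036·RH+0.049·T) = 0.3135 μm/a
  r_corr = 0.5952 + 0.3135 = 0.9087 μm/a
  mass loss = 0.9087 μm/a × 8.96 g/cm³ = 8.142 g·m⁻²·a⁻¹
zinc: temperature factor f = -0.071·(1.0) = -0.0710
  Pd branch = 0.0129·Pd^0.44·e^(0.046·RH+f) = 0.6424 μm/a
  Sd branch = 0.0175·Sd^0.57·e^(0.008·RH+0.085·T) = 0.104 μm/a
  r_corr = 0.6424 + 0.104 = 0.7464 μm/a
  mass loss = 0.7464 μm/a × 7.14 g/cm³ = 5.329 g·m⁻²·a⁻¹
Ordering by g·m⁻²·a⁻¹: copper (8.14) > zinc (5.33)

copper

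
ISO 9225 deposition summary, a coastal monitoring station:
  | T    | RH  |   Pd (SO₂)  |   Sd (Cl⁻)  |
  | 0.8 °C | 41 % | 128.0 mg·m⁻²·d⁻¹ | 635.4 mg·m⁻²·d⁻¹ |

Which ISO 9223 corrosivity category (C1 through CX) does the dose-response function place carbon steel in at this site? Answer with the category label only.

C3

carbon steel: f(T) = +0.150·(T−10) [T≤10 °C] = -1.3800
  sulphur-dioxide contribution → 12.6 μm/a
  chloride contribution → 22.28 μm/a
  ⇒ r_corr(carbon steel) = 34.89 μm/a
Category bounds: 25…50 μm/a bracket r_corr ⇒ C3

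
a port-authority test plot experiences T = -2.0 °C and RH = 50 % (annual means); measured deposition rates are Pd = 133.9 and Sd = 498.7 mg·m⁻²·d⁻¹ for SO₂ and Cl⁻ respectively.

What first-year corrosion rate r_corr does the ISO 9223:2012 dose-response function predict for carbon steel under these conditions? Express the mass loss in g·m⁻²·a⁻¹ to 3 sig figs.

r_corr = 261 g·m⁻²·a⁻¹

carbon steel: T≤10 °C ⇒ hinge +0.150·(-2.0−10) = -1.8000
  Pd branch = 1.77·Pd^0.52·e^(0.02·RH+f) = 10.15 μm/a
  Sd branch = 0.102·Sd^0.62·e^(0.033·RH+0.04·T) = 23.07 μm/a
  r_corr = 10.15 + 23.07 = 33.22 μm/a
Convert to mass loss: 33.22 μm/a × 7.85 g/cm³ = 260.8 g·m⁻²·a⁻¹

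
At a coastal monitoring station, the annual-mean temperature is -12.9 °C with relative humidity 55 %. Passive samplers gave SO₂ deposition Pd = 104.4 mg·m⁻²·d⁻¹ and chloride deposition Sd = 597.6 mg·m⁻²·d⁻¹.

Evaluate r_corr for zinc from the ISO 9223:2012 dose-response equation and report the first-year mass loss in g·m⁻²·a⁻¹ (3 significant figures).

r_corr = 6.22 g·m⁻²·a⁻¹

zinc: temperature factor f = +0.038·(-22.9) = -0.8702
  sulphur-dioxide contribution → 0.5244 μm/a
  chloride contribution → 0.3471 μm/a
  total first-year rate 0.8715 μm/a
Convert to mass loss: 0.8715 μm/a × 7.14 g/cm³ = 6.223 g·m⁻²·a⁻¹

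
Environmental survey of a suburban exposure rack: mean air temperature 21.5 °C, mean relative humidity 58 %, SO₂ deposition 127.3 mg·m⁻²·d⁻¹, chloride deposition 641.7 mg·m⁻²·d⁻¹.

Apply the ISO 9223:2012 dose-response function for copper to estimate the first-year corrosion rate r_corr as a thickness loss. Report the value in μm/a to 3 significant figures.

copper: f(T) = -0.080·(T−10) [T>10 °C] = -0.9200
  sulphur-dioxide contribution → 0.2281 μm/a
  chloride contribution → 1.358 μm/a
  total first-year rate 1.587 μm/a

r_corr = 1.59 μm/a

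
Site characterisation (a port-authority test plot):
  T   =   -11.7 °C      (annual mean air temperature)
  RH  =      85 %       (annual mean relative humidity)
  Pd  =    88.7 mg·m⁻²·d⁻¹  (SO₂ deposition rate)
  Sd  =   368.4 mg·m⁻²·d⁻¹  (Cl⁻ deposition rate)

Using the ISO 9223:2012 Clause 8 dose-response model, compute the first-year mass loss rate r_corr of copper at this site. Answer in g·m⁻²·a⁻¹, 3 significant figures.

r_corr = 6.94 g·m⁻²·a⁻¹

copper: temperature factor f = +0.126·(-21.7) = -2.7342
  Pd branch = 0.0053·Pd^0.26·e^(0.059·RH+f) = 0.1664 μm/a
  Sd branch = 0.01025·Sd^0.27·e^(0.036·RH+0.049·T) = 0.6076 μm/a
  r_corr = 0.1664 + 0.6076 = 0.774 μm/a
Convert to mass loss: 0.774 μm/a × 8.96 g/cm³ = 6.935 g·m⁻²·a⁻¹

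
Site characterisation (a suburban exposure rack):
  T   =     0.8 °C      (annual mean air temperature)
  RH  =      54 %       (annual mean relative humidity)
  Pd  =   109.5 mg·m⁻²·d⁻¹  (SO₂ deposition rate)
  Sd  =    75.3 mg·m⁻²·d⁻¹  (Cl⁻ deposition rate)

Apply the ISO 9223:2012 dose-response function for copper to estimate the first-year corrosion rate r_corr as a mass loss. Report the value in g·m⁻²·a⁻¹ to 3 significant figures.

copper: temperature factor f = +0.126·(-9.2) = -1.1592
  SO₂ term: 0.0053·109.5^0.26·exp(0.059·54-1.1592) = 0.1364
  Cl⁻ term: 0.01025·75.3^0.27·exp(0.036·54+0.049·0.8) = 0.2392
  r_corr = 0.1364 + 0.2392 = 0.3756 μm/a
Convert to mass loss: 0.3756 μm/a × 8.96 g/cm³ = 3.365 g·m⁻²·a⁻¹

r_corr = 3.37 g·m⁻²·a⁻¹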